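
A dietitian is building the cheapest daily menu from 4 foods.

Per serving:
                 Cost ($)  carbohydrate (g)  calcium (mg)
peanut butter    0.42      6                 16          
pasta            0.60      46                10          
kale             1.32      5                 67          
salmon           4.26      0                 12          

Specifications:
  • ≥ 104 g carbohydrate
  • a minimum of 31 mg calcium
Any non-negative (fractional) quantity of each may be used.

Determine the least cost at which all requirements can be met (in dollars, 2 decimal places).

Set it up as a linear program. Let x1 = servings of peanut butter, x2 = servings of pasta, x3 = servings of kale, x4 = servings of salmon.
Minimize 0.42x1 + 0.6x2 + 1.32x3 + 4.26x4 s.t.:
  6x1 + 46x2 + 5x3 ≥ 104   (carbohydrate)
  16x1 + 10x2 + 67x3 + 12x4 ≥ 31   (calcium)
  x1, x2, x3, x4 ≥ 0.
The optimal basis is {pasta, kale}; peanut butter, salmon drop out. There the carbohydrate and calcium constraints are tight.
That vertex is x2 = 2.247, x3 = 0.1273.
Total cost: 0.6·2.247 + 1.32·0.1273 = 1.5162.

$1.52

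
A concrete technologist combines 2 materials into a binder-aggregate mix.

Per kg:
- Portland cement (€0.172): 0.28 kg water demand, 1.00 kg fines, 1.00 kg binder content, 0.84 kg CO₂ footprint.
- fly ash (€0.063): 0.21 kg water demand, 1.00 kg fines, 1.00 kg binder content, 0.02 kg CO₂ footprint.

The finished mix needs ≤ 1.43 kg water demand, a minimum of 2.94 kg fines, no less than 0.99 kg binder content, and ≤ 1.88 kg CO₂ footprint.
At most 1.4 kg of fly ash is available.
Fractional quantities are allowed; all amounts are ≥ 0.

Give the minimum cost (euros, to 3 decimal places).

€0.353

This is a linear program. Let x1 = kg of Portland cement, x2 = kg of fly ash.
Minimize 0.172x1 + 0.063x2 with:
  0.28x1 + 0.21x2 ≤ 1.43   (water demand)
  1x1 + 1x2 ≥ 2.94   (fines)
  1x1 + 1x2 ≥ 0.99   (binder content)
  0.84x1 + 0.02x2 ≤ 1.88   (CO₂ footprint)
  x2 ≤ 1.4
  x1, x2 ≥ 0.
Both inputs are positive at the optimum. The fines and the fly ash cap requirements are met with equality.
Solving gives x1 = 1.54, x2 = 1.4.
Hence cost = 0.172·1.54 + 0.063·1.4 = €0.35308.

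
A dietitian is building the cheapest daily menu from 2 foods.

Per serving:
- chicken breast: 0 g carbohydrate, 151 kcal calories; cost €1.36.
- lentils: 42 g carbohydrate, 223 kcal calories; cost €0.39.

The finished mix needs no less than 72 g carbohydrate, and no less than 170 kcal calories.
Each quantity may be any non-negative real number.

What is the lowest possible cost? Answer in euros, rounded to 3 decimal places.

€0.669

This is a linear program. Let x1 = servings of chicken breast, x2 = servings of lentils.
Minimize 1.36x1 + 0.39x2 subject to:
  42x2 ≥ 72   (carbohydrate)
  151x1 + 223x2 ≥ 170   (calories)
  x1, x2 ≥ 0.
The cheapest feasible vertex uses only lentils; chicken breast is not used. Binding constraint: carbohydrate.
Solving gives x2 = 1.7143.
Cost = 0.39·1.7143 = 0.66858.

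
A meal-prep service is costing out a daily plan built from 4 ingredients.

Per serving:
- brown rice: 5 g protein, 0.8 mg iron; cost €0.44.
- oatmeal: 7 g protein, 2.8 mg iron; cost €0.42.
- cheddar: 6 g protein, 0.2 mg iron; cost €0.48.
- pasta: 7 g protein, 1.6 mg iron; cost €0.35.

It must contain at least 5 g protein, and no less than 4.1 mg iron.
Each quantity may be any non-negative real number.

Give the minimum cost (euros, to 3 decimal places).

Let x1 = servings of brown rice, x2 = servings of oatmeal, x3 = servings of cheddar, x4 = servings of pasta.
Minimise 0.44x1 + 0.42x2 + 0.48x3 + 0.35x4 subject to:
  5x1 + 7x2 + 6x3 + 7x4 ≥ 5   (protein)
  0.8x1 + 2.8x2 + 0.2x3 + 1.6x4 ≥ 4.1   (iron)
  x1, x2, x3, x4 ≥ 0.
The cheapest feasible vertex uses only oatmeal; brown rice, cheddar, pasta are not used. There the iron constraint is tight.
Optimal quantities: oatmeal = 1.464 servings.
Cost = 0.42·1.464 = 0.61488.

€0.615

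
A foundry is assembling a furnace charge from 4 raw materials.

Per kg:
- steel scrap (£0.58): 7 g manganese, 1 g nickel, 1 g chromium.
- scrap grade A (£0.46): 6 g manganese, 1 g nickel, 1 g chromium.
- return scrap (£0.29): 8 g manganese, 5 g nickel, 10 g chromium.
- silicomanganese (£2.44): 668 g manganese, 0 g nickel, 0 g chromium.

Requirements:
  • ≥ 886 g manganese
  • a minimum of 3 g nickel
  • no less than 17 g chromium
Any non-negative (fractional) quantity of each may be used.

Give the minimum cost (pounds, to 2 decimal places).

Let x1 = kg of steel scrap, x2 = kg of scrap grade A, x3 = kg of return scrap, x4 = kg of silicomanganese.
min 0.58x1 + 0.46x2 + 0.29x3 + 2.44x4 with:
  7x1 + 6x2 + 8x3 + 668x4 ≥ 886   (manganese)
  1x1 + 1x2 + 5x3 ≥ 3   (nickel)
  1x1 + 1x2 + 10x3 ≥ 17   (chromium)
  x1, x2, x3, x4 ≥ 0.
At the optimum only return scrap, silicomanganese are positive (steel scrap, scrap grade A = 0). Binding constraints: manganese and chromium.
That vertex is x3 = 1.7, x4 = 1.306.
Cost = 0.29·1.7 + 2.44·1.306 = 3.6796.

£3.68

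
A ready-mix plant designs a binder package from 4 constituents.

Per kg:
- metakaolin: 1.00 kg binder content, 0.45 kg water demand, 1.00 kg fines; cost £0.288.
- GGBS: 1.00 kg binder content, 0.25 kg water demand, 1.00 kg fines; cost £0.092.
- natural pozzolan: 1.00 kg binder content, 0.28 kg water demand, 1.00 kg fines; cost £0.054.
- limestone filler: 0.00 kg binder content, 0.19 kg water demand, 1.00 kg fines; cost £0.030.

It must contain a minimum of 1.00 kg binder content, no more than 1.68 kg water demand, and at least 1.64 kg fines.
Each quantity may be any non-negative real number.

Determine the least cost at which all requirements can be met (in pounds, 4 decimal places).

£0.0732

Treat it as an LP. Let x1 = kg of metakaolin, x2 = kg of GGBS, x3 = kg of natural pozzolan, x4 = kg of limestone filler.
min 0.288x1 + 0.092x2 + 0.054x3 + 0.03x4 s.t.:
  1x1 + 1x2 + 1x3 ≥ 1   (binder content)
  0.45x1 + 0.25x2 + 0.28x3 + 0.19x4 ≤ 1.68   (water demand)
  1x1 + 1x2 + 1x3 + 1x4 ≥ 1.64   (fines)
  x1, x2, x3, x4 ≥ 0.
The cheapest feasible vertex uses only natural pozzolan, limestone filler; metakaolin, GGBS are not used. The binder content and fines requirements are met with equality.
Optimal quantities: natural pozzolan = 1 kg, limestone filler = 0.64 kg.
Hence cost = 0.054·1 + 0.03·0.64 = £0.073200.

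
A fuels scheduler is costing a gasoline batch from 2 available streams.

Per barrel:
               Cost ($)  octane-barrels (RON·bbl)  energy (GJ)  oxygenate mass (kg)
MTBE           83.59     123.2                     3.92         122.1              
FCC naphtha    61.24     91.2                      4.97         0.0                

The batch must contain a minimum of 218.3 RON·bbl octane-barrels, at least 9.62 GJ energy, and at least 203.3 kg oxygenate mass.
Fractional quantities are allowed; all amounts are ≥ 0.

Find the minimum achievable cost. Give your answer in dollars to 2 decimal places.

$177.29

This is a linear program. Let x1 = barrels of MTBE, x2 = barrels of FCC naphtha.
min 83.59x1 + 61.24x2 with:
  123.2x1 + 91.2x2 ≥ 218.3   (octane-barrels)
  3.92x1 + 4.97x2 ≥ 9.62   (energy)
  122.1x1 ≥ 203.3   (oxygenate mass)
  x1, x2 ≥ 0.
Both inputs are positive at the optimum. The energy and oxygenate mass requirements are met with equality.
That vertex is x1 = 1.665, x2 = 0.6224.
Total cost: 83.59·1.665 + 61.24·0.6224 = 177.2931.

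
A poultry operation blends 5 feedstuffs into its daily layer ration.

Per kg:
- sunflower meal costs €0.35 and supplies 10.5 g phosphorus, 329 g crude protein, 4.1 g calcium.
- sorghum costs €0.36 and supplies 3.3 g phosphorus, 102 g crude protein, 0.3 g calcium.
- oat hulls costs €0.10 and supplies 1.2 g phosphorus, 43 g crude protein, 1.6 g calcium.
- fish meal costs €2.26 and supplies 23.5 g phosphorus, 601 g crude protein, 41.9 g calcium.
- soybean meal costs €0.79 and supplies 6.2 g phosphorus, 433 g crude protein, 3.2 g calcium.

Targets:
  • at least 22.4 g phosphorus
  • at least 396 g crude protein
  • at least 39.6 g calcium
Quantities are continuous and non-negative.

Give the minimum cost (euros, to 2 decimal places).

Let x1 = kg of sunflower meal, x2 = kg of sorghum, x3 = kg of oat hulls, x4 = kg of fish meal, x5 = kg of soybean meal.
Minimize 0.35x1 + 0.36x2 + 0.1x3 + 2.26x4 + 0.79x5 with:
  10.5x1 + 3.3x2 + 1.2x3 + 23.5x4 + 6.2x5 ≥ 22.4   (phosphorus)
  329x1 + 102x2 + 43x3 + 601x4 + 433x5 ≥ 396   (crude protein)
  4.1x1 + 0.3x2 + 1.6x3 + 41.9x4 + 3.2x5 ≥ 39.6   (calcium)
  x1, x2, x3, x4, x5 ≥ 0.
The cheapest feasible vertex uses only sunflower meal, fish meal; sorghum, oat hulls, soybean meal are not used. There the phosphorus and calcium constraints are tight.
That vertex is x1 = 0.02317, x4 = 0.9428.
Hence cost = 0.35·0.02317 + 2.26·0.9428 = €2.1388.

€2.14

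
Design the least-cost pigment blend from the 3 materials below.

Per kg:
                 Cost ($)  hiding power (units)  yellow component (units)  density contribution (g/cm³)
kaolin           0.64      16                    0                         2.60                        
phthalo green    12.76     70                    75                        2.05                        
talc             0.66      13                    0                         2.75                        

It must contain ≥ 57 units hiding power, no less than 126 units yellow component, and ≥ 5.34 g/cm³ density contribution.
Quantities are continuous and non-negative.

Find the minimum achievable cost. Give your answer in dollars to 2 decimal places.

$21.89

Let x1 = kg of kaolin, x2 = kg of phthalo green, x3 = kg of talc.
Minimise 0.64x1 + 12.76x2 + 0.66x3 s.t.:
  16x1 + 70x2 + 13x3 ≥ 57   (hiding power)
  75x2 ≥ 126   (yellow component)
  2.6x1 + 2.05x2 + 2.75x3 ≥ 5.34   (density contribution)
  x1, x2, x3 ≥ 0.
The minimum-cost mix takes nothing from kaolin — only phthalo green, talc. The yellow component and density contribution requirements are met with equality.
That vertex is x2 = 1.68, x3 = 0.6895.
Hence cost = 12.76·1.68 + 0.66·0.6895 = $21.8919.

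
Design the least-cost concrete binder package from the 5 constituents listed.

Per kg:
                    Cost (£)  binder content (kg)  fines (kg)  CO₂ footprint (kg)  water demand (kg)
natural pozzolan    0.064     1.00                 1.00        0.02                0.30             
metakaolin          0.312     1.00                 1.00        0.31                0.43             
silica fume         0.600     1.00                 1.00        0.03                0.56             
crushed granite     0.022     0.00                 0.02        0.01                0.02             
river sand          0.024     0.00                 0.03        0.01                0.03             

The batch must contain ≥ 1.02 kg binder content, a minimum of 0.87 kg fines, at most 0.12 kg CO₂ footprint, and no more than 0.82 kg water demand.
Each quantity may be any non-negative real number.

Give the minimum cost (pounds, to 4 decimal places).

Let x1 = kg of natural pozzolan, x2 = kg of metakaolin, x3 = kg of silica fume, x4 = kg of crushed granite, x5 = kg of river sand.
min 0.064x1 + 0.312x2 + 0.6x3 + 0.022x4 + 0.024x5 subject to:
  1x1 + 1x2 + 1x3 ≥ 1.02   (binder content)
  1x1 + 1x2 + 1x3 + 0.02x4 + 0.03x5 ≥ 0.87   (fines)
  0.02x1 + 0.31x2 + 0.03x3 + 0.01x4 + 0.01x5 ≤ 0.12   (CO₂ footprint)
  0.3x1 + 0.43x2 + 0.56x3 + 0.02x4 + 0.03x5 ≤ 0.82   (water demand)
  x1, x2, x3, x4, x5 ≥ 0.
The cheapest feasible vertex uses only natural pozzolan; metakaolin, silica fume, crushed granite, river sand are not used. Binding constraint: binder content.
Solving gives x1 = 1.02.
Cost = 0.064·1.02 = 0.065280.

£0.0653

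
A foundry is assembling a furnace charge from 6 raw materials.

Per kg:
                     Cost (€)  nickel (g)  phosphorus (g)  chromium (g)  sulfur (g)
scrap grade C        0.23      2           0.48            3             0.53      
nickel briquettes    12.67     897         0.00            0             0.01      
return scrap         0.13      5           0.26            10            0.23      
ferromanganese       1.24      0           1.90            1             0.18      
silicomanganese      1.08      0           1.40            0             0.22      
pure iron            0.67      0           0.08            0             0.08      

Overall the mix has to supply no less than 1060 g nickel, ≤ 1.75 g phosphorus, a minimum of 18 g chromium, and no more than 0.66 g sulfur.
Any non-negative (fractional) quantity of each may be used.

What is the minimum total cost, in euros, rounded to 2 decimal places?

€15.08

Treat it as an LP. Let x1 = kg of scrap grade C, x2 = kg of nickel briquettes, x3 = kg of return scrap, x4 = kg of ferromanganese, x5 = kg of silicomanganese, x6 = kg of pure iron.
min 0.23x1 + 12.67x2 + 0.13x3 + 1.24x4 + 1.08x5 + 0.67x6 s.t.:
  2x1 + 897x2 + 5x3 ≥ 1060   (nickel)
  0.48x1 + 0.26x3 + 1.9x4 + 1.4x5 + 0.08x6 ≤ 1.75   (phosphorus)
  3x1 + 10x3 + 1x4 ≥ 18   (chromium)
  0.53x1 + 0.01x2 + 0.23x3 + 0.18x4 + 0.22x5 + 0.08x6 ≤ 0.66   (sulfur)
  x1, x2, x3, x4, x5, x6 ≥ 0.
At the optimum only nickel briquettes, return scrap are positive (scrap grade C, ferromanganese, silicomanganese, pure iron = 0). There the nickel and chromium constraints are tight.
Optimal quantities: nickel briquettes = 1.172 kg, return scrap = 1.8 kg.
Total cost: 12.67·1.172 + 0.13·1.8 = 15.0832.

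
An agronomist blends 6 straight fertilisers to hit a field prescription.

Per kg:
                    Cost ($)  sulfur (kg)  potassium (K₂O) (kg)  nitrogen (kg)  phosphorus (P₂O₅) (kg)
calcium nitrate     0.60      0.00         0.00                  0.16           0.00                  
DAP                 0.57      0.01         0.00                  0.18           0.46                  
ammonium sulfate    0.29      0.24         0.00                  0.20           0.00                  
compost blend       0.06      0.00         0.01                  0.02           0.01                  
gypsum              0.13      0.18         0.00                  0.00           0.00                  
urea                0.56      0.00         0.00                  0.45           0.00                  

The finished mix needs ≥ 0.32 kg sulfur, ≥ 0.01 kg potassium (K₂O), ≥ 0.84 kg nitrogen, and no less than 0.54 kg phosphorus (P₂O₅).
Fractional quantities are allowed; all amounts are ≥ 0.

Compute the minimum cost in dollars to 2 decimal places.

This is a linear program. Let x1 = kg of calcium nitrate, x2 = kg of DAP, x3 = kg of ammonium sulfate, x4 = kg of compost blend, x5 = kg of gypsum, x6 = kg of urea.
Minimise 0.6x1 + 0.57x2 + 0.29x3 + 0.06x4 + 0.13x5 + 0.56x6 subject to:
  0.01x2 + 0.24x3 + 0.18x5 ≥ 0.32   (sulfur)
  0.01x4 ≥ 0.01   (potassium (K₂O))
  0.16x1 + 0.18x2 + 0.2x3 + 0.02x4 + 0.45x6 ≥ 0.84   (nitrogen)
  0.46x2 + 0.01x4 ≥ 0.54   (phosphorus (P₂O₅))
  x1, x2, x3, x4, x5, x6 ≥ 0.
The cheapest feasible vertex uses only DAP, ammonium sulfate, compost blend, urea; calcium nitrate, gypsum are not used. Binding constraints: sulfur, potassium (K₂O), nitrogen, phosphorus (P₂O₅).
That vertex is x2 = 1.152, x3 = 1.285, x4 = 1, x6 = 0.7901.
Total cost: 0.57·1.152 + 0.29·1.285 + 0.06·1 + 0.56·0.7901 = 1.5317.

$1.53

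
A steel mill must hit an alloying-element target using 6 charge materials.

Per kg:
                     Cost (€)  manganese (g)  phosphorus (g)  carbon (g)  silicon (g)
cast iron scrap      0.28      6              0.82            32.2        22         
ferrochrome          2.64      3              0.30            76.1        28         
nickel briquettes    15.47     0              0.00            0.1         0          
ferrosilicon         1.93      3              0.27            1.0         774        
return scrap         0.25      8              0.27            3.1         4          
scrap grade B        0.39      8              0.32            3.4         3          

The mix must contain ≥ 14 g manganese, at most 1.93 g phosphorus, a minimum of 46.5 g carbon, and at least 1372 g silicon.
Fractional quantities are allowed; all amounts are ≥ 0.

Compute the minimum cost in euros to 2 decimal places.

€3.75

Let x1 = kg of cast iron scrap, x2 = kg of ferrochrome, x3 = kg of nickel briquettes, x4 = kg of ferrosilicon, x5 = kg of return scrap, x6 = kg of scrap grade B.
Minimise 0.28x1 + 2.64x2 + 15.47x3 + 1.93x4 + 0.25x5 + 0.39x6 subject to:
  6x1 + 3x2 + 3x4 + 8x5 + 8x6 ≥ 14   (manganese)
  0.82x1 + 0.3x2 + 0.27x4 + 0.27x5 + 0.32x6 ≤ 1.93   (phosphorus)
  32.2x1 + 76.1x2 + 0.1x3 + 1x4 + 3.1x5 + 3.4x6 ≥ 46.5   (carbon)
  22x1 + 28x2 + 774x4 + 4x5 + 3x6 ≥ 1372   (silicon)
  x1, x2, x3, x4, x5, x6 ≥ 0.
At the optimum only cast iron scrap, ferrosilicon, return scrap are positive (ferrochrome, nickel briquettes, scrap grade B = 0). There the manganese, carbon, silicon constraints are tight.
Solving gives x1 = 1.384, x4 = 1.733, x5 = 0.06191.
Objective = 0.28·1.384 + 1.93·1.733 + 0.25·0.06191 = 3.7477.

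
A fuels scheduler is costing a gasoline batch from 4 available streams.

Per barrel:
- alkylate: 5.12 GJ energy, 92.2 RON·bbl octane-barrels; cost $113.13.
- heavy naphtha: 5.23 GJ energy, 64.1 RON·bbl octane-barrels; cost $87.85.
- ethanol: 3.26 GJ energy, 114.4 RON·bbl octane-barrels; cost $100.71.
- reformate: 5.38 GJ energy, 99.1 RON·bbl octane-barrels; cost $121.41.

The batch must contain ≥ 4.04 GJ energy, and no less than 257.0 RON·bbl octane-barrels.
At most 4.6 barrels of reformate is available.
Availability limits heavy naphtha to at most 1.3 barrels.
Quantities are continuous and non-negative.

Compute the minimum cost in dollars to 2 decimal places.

$226.25

Treat it as an LP. Let x1 = barrels of alkylate, x2 = barrels of heavy naphtha, x3 = barrels of ethanol, x4 = barrels of reformate.
Minimise 113.13x1 + 87.85x2 + 100.71x3 + 121.41x4 s.t.:
  5.12x1 + 5.23x2 + 3.26x3 + 5.38x4 ≥ 4.04   (energy)
  92.2x1 + 64.1x2 + 114.4x3 + 99.1x4 ≥ 257   (octane-barrels)
  x4 ≤ 4.6
  x2 ≤ 1.3
  x1, x2, x3, x4 ≥ 0.
At the optimum only ethanol is positive (alkylate, heavy naphtha, reformate = 0). Binding constraint: octane-barrels.
So ethanol = 2.2465 barrels.
Total cost: 100.71·2.2465 = 226.24502.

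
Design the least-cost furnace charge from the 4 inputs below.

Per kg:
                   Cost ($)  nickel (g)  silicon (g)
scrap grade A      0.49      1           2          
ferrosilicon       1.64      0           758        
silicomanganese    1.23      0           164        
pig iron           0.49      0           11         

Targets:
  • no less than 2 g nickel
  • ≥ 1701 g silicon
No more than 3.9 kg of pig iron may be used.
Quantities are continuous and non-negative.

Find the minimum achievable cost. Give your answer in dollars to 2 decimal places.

Treat it as an LP. Let x1 = kg of scrap grade A, x2 = kg of ferrosilicon, x3 = kg of silicomanganese, x4 = kg of pig iron.
min 0.49x1 + 1.64x2 + 1.23x3 + 0.49x4 s.t.:
  1x1 ≥ 2   (nickel)
  2x1 + 758x2 + 164x3 + 11x4 ≥ 1701   (silicon)
  x4 ≤ 3.9
  x1, x2, x3, x4 ≥ 0.
The cheapest feasible vertex uses only scrap grade A, ferrosilicon; silicomanganese, pig iron are not used. There the nickel and silicon constraints are tight.
That vertex is x1 = 2, x2 = 2.239.
Objective = 0.49·2 + 1.64·2.239 = 4.6520.

$4.65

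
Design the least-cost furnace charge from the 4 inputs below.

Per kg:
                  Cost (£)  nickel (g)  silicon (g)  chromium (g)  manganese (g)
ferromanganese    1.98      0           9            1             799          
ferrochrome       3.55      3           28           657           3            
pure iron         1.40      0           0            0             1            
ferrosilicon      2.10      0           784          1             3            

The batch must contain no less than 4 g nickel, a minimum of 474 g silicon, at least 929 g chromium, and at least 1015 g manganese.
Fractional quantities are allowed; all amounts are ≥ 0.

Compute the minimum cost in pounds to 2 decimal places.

This is a linear program. Let x1 = kg of ferromanganese, x2 = kg of ferrochrome, x3 = kg of pure iron, x4 = kg of ferrosilicon.
Minimise 1.98x1 + 3.55x2 + 1.4x3 + 2.1x4 with:
  3x2 ≥ 4   (nickel)
  9x1 + 28x2 + 784x4 ≥ 474   (silicon)
  1x1 + 657x2 + 1x4 ≥ 929   (chromium)
  799x1 + 3x2 + 1x3 + 3x4 ≥ 1015   (manganese)
  x1, x2, x3, x4 ≥ 0.
The cheapest feasible vertex uses only ferromanganese, ferrochrome, ferrosilicon; pure iron is not used. The silicon, chromium, manganese requirements are met with equality.
That vertex is x1 = 1.263, x2 = 1.411, x4 = 0.5397.
Objective = 1.98·1.263 + 3.55·1.411 + 2.1·0.5397 = 8.6432.

£8.64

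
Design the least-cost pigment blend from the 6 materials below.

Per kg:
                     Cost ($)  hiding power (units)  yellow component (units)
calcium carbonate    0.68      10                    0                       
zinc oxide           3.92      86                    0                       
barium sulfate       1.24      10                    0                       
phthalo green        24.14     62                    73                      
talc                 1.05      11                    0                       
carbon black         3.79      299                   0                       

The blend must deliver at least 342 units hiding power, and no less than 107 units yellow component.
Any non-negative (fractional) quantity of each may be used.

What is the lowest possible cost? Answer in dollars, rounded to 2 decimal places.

Let x1 = kg of calcium carbonate, x2 = kg of zinc oxide, x3 = kg of barium sulfate, x4 = kg of phthalo green, x5 = kg of talc, x6 = kg of carbon black.
min 0.68x1 + 3.92x2 + 1.24x3 + 24.14x4 + 1.05x5 + 3.79x6 subject to:
  10x1 + 86x2 + 10x3 + 62x4 + 11x5 + 299x6 ≥ 342   (hiding power)
  73x4 ≥ 107   (yellow component)
  x1, x2, x3, x4, x5, x6 ≥ 0.
At the optimum only phthalo green, carbon black are positive (calcium carbonate, zinc oxide, barium sulfate, talc = 0). Binding constraints: hiding power and yellow component.
Optimal quantities: phthalo green = 1.466 kg, carbon black = 0.8399 kg.
Total cost: 24.14·1.466 + 3.79·0.8399 = 38.5725.

$38.57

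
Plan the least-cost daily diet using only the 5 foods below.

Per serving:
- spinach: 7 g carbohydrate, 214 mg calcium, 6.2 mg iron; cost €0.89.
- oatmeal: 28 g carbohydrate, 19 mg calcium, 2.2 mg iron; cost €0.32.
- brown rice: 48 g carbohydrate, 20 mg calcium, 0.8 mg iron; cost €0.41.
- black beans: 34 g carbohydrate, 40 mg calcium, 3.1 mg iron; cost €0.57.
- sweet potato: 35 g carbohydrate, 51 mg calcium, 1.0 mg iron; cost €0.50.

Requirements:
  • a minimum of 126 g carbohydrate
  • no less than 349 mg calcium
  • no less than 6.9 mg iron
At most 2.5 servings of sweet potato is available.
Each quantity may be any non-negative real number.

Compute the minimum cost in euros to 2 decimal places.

Treat it as an LP. Let x1 = servings of spinach, x2 = servings of oatmeal, x3 = servings of brown rice, x4 = servings of black beans, x5 = servings of sweet potato.
Minimise 0.89x1 + 0.32x2 + 0.41x3 + 0.57x4 + 0.5x5 subject to:
  7x1 + 28x2 + 48x3 + 34x4 + 35x5 ≥ 126   (carbohydrate)
  214x1 + 19x2 + 20x3 + 40x4 + 51x5 ≥ 349   (calcium)
  6.2x1 + 2.2x2 + 0.8x3 + 3.1x4 + 1x5 ≥ 6.9   (iron)
  x5 ≤ 2.5
  x1, x2, x3, x4, x5 ≥ 0.
The optimal basis is {spinach, brown rice}; oatmeal, black beans, sweet potato drop out. There the carbohydrate and calcium constraints are tight.
That vertex is x1 = 1.405, x3 = 2.42.
Hence cost = 0.89·1.405 + 0.41·2.42 = €2.2427.

€2.24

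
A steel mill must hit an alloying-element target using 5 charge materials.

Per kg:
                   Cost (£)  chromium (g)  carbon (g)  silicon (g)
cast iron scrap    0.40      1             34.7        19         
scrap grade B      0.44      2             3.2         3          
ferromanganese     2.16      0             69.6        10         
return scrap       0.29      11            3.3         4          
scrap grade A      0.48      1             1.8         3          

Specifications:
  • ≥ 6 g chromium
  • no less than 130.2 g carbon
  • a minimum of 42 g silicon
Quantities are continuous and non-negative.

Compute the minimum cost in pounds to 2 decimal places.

£1.55

This is a linear program. Let x1 = kg of cast iron scrap, x2 = kg of scrap grade B, x3 = kg of ferromanganese, x4 = kg of return scrap, x5 = kg of scrap grade A.
Minimise 0.4x1 + 0.44x2 + 2.16x3 + 0.29x4 + 0.48x5 s.t.:
  1x1 + 2x2 + 11x4 + 1x5 ≥ 6   (chromium)
  34.7x1 + 3.2x2 + 69.6x3 + 3.3x4 + 1.8x5 ≥ 130.2   (carbon)
  19x1 + 3x2 + 10x3 + 4x4 + 3x5 ≥ 42   (silicon)
  x1, x2, x3, x4, x5 ≥ 0.
The cheapest feasible vertex uses only cast iron scrap, return scrap; scrap grade B, ferromanganese, scrap grade A are not used. Binding constraints: chromium and carbon.
That vertex is x1 = 3.733, x4 = 0.2061.
Cost = 0.4·3.733 + 0.29·0.2061 = 1.5530.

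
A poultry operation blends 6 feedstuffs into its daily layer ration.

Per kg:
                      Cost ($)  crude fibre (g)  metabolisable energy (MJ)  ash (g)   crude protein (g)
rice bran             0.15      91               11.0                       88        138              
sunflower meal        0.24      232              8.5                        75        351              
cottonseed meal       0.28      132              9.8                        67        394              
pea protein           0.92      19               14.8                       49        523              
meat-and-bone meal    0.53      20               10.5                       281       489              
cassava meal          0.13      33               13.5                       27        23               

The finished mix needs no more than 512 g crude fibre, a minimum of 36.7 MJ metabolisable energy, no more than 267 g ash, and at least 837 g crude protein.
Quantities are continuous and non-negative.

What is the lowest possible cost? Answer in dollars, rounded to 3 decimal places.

Treat it as an LP. Let x1 = kg of rice bran, x2 = kg of sunflower meal, x3 = kg of cottonseed meal, x4 = kg of pea protein, x5 = kg of meat-and-bone meal, x6 = kg of cassava meal.
min 0.15x1 + 0.24x2 + 0.28x3 + 0.92x4 + 0.53x5 + 0.13x6 with:
  91x1 + 232x2 + 132x3 + 19x4 + 20x5 + 33x6 ≤ 512   (crude fibre)
  11x1 + 8.5x2 + 9.8x3 + 14.8x4 + 10.5x5 + 13.5x6 ≥ 36.7   (metabolisable energy)
  88x1 + 75x2 + 67x3 + 49x4 + 281x5 + 27x6 ≤ 267   (ash)
  138x1 + 351x2 + 394x3 + 523x4 + 489x5 + 23x6 ≥ 837   (crude protein)
  x1, x2, x3, x4, x5, x6 ≥ 0.
The optimal basis is {rice bran, sunflower meal, cottonseed meal, cassava meal}; pea protein, meat-and-bone meal drop out. There the crude fibre, metabolisable energy, ash, crude protein constraints are tight.
That vertex is x1 = 1.468, x2 = 1.363, x3 = 0.3732, x6 = 0.3937.
Objective = 0.15·1.468 + 0.24·1.363 + 0.28·0.3732 + 0.13·0.3937 = 0.70300.

$0.703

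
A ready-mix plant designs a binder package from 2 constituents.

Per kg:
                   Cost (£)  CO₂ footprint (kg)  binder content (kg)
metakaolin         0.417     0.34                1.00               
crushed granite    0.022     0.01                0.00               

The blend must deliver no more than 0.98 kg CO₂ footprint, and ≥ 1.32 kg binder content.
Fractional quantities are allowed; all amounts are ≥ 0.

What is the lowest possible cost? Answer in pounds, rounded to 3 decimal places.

Let x1 = kg of metakaolin, x2 = kg of crushed granite.
min 0.417x1 + 0.022x2 s.t.:
  0.34x1 + 0.01x2 ≤ 0.98   (CO₂ footprint)
  1x1 ≥ 1.32   (binder content)
  x1, x2 ≥ 0.
The optimal basis is {metakaolin}; crushed granite drops out. Binding constraint: binder content.
Optimal quantities: metakaolin = 1.32 kg.
Total cost: 0.417·1.32 = 0.55044.

£0.550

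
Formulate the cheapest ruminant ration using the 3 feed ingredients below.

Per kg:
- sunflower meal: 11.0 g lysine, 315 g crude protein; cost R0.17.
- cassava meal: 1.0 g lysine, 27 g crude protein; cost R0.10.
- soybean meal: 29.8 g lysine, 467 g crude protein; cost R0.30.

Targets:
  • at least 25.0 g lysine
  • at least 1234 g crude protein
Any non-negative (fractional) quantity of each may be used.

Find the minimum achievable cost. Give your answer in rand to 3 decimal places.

Treat it as an LP. Let x1 = kg of sunflower meal, x2 = kg of cassava meal, x3 = kg of soybean meal.
Minimize 0.17x1 + 0.1x2 + 0.3x3 with:
  11x1 + 1x2 + 29.8x3 ≥ 25   (lysine)
  315x1 + 27x2 + 467x3 ≥ 1234   (crude protein)
  x1, x2, x3 ≥ 0.
The minimum-cost mix takes nothing from cassava meal, soybean meal — only sunflower meal. The crude protein requirement is met with equality.
That vertex is x1 = 3.917.
Objective = 0.17·3.917 = 0.66589.

R0.666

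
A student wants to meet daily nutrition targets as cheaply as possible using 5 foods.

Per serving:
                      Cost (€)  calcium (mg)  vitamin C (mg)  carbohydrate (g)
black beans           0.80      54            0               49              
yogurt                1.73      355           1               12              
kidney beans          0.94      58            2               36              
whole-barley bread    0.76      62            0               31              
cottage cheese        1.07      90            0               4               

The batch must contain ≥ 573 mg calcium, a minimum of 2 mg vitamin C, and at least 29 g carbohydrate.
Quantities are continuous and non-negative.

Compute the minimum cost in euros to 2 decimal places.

Set it up as a linear program. Let x1 = servings of black beans, x2 = servings of yogurt, x3 = servings of kidney beans, x4 = servings of whole-barley bread, x5 = servings of cottage cheese.
Minimize 0.8x1 + 1.73x2 + 0.94x3 + 0.76x4 + 1.07x5 s.t.:
  54x1 + 355x2 + 58x3 + 62x4 + 90x5 ≥ 573   (calcium)
  1x2 + 2x3 ≥ 2   (vitamin C)
  49x1 + 12x2 + 36x3 + 31x4 + 4x5 ≥ 29   (carbohydrate)
  x1, x2, x3, x4, x5 ≥ 0.
The cheapest feasible vertex uses only black beans, yogurt, kidney beans; whole-barley bread, cottage cheese are not used. The calcium, vitamin C, carbohydrate requirements are met with equality.
That vertex is x1 = 0.04958, x2 = 1.572, x3 = 0.2142.
Cost = 0.8·0.04958 + 1.73·1.572 + 0.94·0.2142 = 2.9606.

€2.96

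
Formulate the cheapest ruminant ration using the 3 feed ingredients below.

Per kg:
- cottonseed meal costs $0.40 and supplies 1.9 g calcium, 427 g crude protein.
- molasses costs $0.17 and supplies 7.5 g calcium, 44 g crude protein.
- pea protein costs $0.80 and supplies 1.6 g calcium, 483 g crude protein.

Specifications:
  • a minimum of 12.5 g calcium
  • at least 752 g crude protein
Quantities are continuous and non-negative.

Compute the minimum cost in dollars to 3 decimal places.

$0.866

Treat it as an LP. Let x1 = kg of cottonseed meal, x2 = kg of molasses, x3 = kg of pea protein.
Minimise 0.4x1 + 0.17x2 + 0.8x3 with:
  1.9x1 + 7.5x2 + 1.6x3 ≥ 12.5   (calcium)
  427x1 + 44x2 + 483x3 ≥ 752   (crude protein)
  x1, x2, x3 ≥ 0.
At the optimum only cottonseed meal, molasses are positive (pea protein = 0). There the calcium and crude protein constraints are tight.
So cottonseed meal = 1.632 kg, molasses = 1.253 kg.
Hence cost = 0.4·1.632 + 0.17·1.253 = $0.86581.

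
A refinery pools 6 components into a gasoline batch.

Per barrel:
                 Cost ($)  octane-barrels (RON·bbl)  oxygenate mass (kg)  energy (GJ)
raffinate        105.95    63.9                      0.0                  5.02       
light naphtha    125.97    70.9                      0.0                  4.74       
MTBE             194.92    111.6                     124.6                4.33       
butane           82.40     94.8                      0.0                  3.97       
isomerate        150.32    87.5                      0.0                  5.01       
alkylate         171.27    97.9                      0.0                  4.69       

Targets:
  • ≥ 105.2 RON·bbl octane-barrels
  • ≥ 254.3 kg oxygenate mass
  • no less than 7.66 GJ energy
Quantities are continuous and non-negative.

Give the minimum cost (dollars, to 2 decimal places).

Set it up as a linear program. Let x1 = barrels of raffinate, x2 = barrels of light naphtha, x3 = barrels of MTBE, x4 = barrels of butane, x5 = barrels of isomerate, x6 = barrels of alkylate.
Minimise 105.95x1 + 125.97x2 + 194.92x3 + 82.4x4 + 150.32x5 + 171.27x6 with:
  63.9x1 + 70.9x2 + 111.6x3 + 94.8x4 + 87.5x5 + 97.9x6 ≥ 105.2   (octane-barrels)
  124.6x3 ≥ 254.3   (oxygenate mass)
  5.02x1 + 4.74x2 + 4.33x3 + 3.97x4 + 5.01x5 + 4.69x6 ≥ 7.66   (energy)
  x1, x2, x3, x4, x5, x6 ≥ 0.
At the optimum only MTBE is positive (raffinate, light naphtha, butane, isomerate, alkylate = 0). Binding constraint: oxygenate mass.
That vertex is x3 = 2.04093.
Total cost: 194.92·2.04093 = 397.8181.

$397.82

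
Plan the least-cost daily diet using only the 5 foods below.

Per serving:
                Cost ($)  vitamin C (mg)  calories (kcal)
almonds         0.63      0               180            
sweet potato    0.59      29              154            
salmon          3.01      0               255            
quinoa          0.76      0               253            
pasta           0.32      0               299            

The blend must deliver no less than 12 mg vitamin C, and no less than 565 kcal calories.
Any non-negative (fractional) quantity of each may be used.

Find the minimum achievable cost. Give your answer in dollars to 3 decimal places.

Treat it as an LP. Let x1 = servings of almonds, x2 = servings of sweet potato, x3 = servings of salmon, x4 = servings of quinoa, x5 = servings of pasta.
Minimise 0.63x1 + 0.59x2 + 3.01x3 + 0.76x4 + 0.32x5 with:
  29x2 ≥ 12   (vitamin C)
  180x1 + 154x2 + 255x3 + 253x4 + 299x5 ≥ 565   (calories)
  x1, x2, x3, x4, x5 ≥ 0.
The minimum-cost mix takes nothing from almonds, salmon, quinoa — only sweet potato, pasta. There the vitamin C and calories constraints are tight.
Optimal quantities: sweet potato = 0.4138 servings, pasta = 1.677 servings.
Objective = 0.59·0.4138 + 0.32·1.677 = 0.78078.

$0.781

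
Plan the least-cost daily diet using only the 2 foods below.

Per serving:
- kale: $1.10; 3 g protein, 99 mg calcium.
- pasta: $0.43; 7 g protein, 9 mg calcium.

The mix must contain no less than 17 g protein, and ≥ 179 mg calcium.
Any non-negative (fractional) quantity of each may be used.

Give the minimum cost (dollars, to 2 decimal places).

Let x1 = servings of kale, x2 = servings of pasta.
Minimize 1.1x1 + 0.43x2 with:
  3x1 + 7x2 ≥ 17   (protein)
  99x1 + 9x2 ≥ 179   (calcium)
  x1, x2 ≥ 0.
Both inputs are positive at the optimum. The protein and calcium requirements are met with equality.
So kale = 1.652 servings, pasta = 1.721 servings.
Hence cost = 1.1·1.652 + 0.43·1.721 = $2.5572.

$2.56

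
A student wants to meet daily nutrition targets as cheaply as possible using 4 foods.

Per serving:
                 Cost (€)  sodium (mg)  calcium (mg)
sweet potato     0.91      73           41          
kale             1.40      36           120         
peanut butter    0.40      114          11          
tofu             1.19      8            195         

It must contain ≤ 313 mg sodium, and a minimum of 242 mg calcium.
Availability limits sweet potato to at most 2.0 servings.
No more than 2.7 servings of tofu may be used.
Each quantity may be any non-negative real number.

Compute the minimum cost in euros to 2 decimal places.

€1.48

Let x1 = servings of sweet potato, x2 = servings of kale, x3 = servings of peanut butter, x4 = servings of tofu.
Minimise 0.91x1 + 1.4x2 + 0.4x3 + 1.19x4 with:
  73x1 + 36x2 + 114x3 + 8x4 ≤ 313   (sodium)
  41x1 + 120x2 + 11x3 + 195x4 ≥ 242   (calcium)
  x1 ≤ 2
  x4 ≤ 2.7
  x1, x2, x3, x4 ≥ 0.
The minimum-cost mix takes nothing from sweet potato, kale, peanut butter — only tofu. There the calcium constraint is tight.
So tofu = 1.241 servings.
Objective = 1.19·1.241 = 1.4768.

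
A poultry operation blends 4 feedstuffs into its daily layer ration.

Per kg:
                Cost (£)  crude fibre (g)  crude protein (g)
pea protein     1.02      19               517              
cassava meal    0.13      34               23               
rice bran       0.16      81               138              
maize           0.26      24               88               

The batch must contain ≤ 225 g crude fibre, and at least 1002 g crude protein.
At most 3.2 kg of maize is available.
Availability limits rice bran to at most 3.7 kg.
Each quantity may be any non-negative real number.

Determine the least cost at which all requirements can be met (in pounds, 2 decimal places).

£1.70

Let x1 = kg of pea protein, x2 = kg of cassava meal, x3 = kg of rice bran, x4 = kg of maize.
min 1.02x1 + 0.13x2 + 0.16x3 + 0.26x4 with:
  19x1 + 34x2 + 81x3 + 24x4 ≤ 225   (crude fibre)
  517x1 + 23x2 + 138x3 + 88x4 ≥ 1002   (crude protein)
  x4 ≤ 3.2
  x3 ≤ 3.7
  x1, x2, x3, x4 ≥ 0.
The cheapest feasible vertex uses only pea protein, rice bran; cassava meal, maize are not used. The crude fibre and crude protein requirements are met with equality.
Solving gives x1 = 1.277, x3 = 2.478.
Hence cost = 1.02·1.277 + 0.16·2.478 = £1.6990.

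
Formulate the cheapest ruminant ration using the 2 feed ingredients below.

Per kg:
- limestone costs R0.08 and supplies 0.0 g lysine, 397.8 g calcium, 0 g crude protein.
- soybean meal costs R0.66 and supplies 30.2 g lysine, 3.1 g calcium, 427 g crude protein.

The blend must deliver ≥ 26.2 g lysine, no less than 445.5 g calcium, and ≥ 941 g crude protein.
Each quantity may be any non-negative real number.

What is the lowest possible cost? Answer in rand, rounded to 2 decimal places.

R1.54

Let x1 = kg of limestone, x2 = kg of soybean meal.
Minimize 0.08x1 + 0.66x2 subject to:
  30.2x2 ≥ 26.2   (lysine)
  397.8x1 + 3.1x2 ≥ 445.5   (calcium)
  427x2 ≥ 941   (crude protein)
  x1, x2 ≥ 0.
Both inputs are positive at the optimum. The calcium and crude protein requirements are met with equality.
Solving gives x1 = 1.103, x2 = 2.204.
Hence cost = 0.08·1.103 + 0.66·2.204 = R1.5429.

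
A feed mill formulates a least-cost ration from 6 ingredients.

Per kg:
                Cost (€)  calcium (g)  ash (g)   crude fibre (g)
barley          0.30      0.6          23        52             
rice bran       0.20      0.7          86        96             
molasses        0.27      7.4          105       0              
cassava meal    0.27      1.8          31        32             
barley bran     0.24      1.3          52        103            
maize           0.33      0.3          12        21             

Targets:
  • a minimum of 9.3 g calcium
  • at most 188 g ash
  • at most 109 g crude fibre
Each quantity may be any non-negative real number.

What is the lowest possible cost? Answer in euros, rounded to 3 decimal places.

€0.339

Set it up as a linear program. Let x1 = kg of barley, x2 = kg of rice bran, x3 = kg of molasses, x4 = kg of cassava meal, x5 = kg of barley bran, x6 = kg of maize.
min 0.3x1 + 0.2x2 + 0.27x3 + 0.27x4 + 0.24x5 + 0.33x6 with:
  0.6x1 + 0.7x2 + 7.4x3 + 1.8x4 + 1.3x5 + 0.3x6 ≥ 9.3   (calcium)
  23x1 + 86x2 + 105x3 + 31x4 + 52x5 + 12x6 ≤ 188   (ash)
  52x1 + 96x2 + 32x4 + 103x5 + 21x6 ≤ 109   (crude fibre)
  x1, x2, x3, x4, x5, x6 ≥ 0.
At the optimum only molasses is positive (barley, rice bran, cassava meal, barley bran, maize = 0). There the calcium constraint is tight.
So molasses = 1.257 kg.
Total cost: 0.27·1.257 = 0.33939.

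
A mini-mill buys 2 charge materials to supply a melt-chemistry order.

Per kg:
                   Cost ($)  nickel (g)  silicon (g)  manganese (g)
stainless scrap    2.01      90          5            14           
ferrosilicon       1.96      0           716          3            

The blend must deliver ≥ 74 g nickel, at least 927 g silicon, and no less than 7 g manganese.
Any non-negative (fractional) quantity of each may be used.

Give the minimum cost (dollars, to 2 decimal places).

$4.18

This is a linear program. Let x1 = kg of stainless scrap, x2 = kg of ferrosilicon.
min 2.01x1 + 1.96x2 s.t.:
  90x1 ≥ 74   (nickel)
  5x1 + 716x2 ≥ 927   (silicon)
  14x1 + 3x2 ≥ 7   (manganese)
  x1, x2 ≥ 0.
Both inputs are positive at the optimum. There the nickel and silicon constraints are tight.
Solving gives x1 = 0.8222, x2 = 1.289.
Total cost: 2.01·0.8222 + 1.96·1.289 = 4.1791.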